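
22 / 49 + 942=46180 / 49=942.45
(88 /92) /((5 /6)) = 132 /115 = 1.15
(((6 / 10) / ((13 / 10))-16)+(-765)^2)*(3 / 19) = 22823169 / 247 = 92401.49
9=9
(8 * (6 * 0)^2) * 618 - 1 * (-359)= 359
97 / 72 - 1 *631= -45335 / 72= -629.65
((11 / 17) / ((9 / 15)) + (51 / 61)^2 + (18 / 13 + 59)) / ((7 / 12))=613420852 / 5756387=106.56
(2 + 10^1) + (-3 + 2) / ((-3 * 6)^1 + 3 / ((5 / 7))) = 833 / 69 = 12.07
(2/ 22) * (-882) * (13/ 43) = -11466/ 473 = -24.24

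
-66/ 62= -33/ 31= -1.06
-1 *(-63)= 63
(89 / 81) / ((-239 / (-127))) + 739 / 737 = 22636612 / 14267583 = 1.59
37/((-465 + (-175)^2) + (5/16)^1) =592/482565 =0.00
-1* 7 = -7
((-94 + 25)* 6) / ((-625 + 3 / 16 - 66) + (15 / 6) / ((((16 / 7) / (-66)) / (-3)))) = 1656 / 1897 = 0.87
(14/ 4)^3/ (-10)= -343/ 80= -4.29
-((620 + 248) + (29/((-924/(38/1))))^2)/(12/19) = -3525886867/2561328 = -1376.59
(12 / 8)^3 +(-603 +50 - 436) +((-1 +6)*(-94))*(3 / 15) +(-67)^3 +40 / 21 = -50709241 / 168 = -301840.72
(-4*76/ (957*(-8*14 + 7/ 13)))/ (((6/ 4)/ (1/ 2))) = 3952/ 4160079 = 0.00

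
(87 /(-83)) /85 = -87 /7055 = -0.01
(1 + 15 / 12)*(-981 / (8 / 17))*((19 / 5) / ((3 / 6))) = -2851767 / 80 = -35647.09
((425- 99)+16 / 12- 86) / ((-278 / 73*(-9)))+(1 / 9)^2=79417 / 11259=7.05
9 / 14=0.64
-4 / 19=-0.21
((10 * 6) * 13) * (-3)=-2340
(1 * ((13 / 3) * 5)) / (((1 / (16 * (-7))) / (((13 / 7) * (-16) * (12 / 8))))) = 108160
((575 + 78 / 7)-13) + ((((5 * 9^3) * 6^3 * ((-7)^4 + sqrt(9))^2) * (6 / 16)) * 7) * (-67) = -5601732433457348 / 7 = -800247490493906.86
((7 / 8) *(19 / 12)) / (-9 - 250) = -19 / 3552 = -0.01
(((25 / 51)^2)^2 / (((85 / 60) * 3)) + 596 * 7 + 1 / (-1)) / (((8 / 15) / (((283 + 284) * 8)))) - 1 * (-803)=50369815474906 / 1419857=35475273.55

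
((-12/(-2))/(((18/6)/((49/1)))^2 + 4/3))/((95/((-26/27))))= -124852/2744835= -0.05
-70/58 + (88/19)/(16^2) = -20961/17632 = -1.19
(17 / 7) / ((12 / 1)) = 17 / 84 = 0.20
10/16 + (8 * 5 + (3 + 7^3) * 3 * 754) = 782692.62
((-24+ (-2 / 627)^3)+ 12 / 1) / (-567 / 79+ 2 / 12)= 467348611432 / 273030842403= 1.71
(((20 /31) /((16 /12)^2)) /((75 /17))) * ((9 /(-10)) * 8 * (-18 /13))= 8262 /10075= 0.82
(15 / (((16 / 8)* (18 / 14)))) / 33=35 / 198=0.18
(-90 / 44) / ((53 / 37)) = -1665 / 1166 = -1.43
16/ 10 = 1.60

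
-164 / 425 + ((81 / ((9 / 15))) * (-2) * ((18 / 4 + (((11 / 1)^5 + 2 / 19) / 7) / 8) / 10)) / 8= -35169505493 / 3617600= -9721.78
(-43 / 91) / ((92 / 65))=-215 / 644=-0.33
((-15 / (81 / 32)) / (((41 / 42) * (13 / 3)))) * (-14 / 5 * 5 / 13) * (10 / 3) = 313600 / 62361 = 5.03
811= 811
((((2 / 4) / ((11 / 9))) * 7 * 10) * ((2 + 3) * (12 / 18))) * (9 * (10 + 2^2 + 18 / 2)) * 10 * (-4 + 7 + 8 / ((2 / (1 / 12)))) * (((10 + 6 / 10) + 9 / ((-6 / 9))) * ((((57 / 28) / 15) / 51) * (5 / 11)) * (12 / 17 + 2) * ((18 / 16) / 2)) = -983741625 / 279752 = -3516.48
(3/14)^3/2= 27/5488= 0.00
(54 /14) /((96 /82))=369 /112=3.29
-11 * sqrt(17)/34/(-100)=11 * sqrt(17)/3400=0.01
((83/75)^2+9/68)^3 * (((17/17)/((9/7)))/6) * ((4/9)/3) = 979024134360366731/20398200257812500000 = 0.05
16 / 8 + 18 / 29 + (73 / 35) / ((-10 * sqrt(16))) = 104283 / 40600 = 2.57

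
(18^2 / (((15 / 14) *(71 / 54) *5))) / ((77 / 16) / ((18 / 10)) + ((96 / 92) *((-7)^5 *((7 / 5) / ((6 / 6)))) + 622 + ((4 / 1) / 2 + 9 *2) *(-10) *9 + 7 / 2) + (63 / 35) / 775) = -41914817280 / 23440669288357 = -0.00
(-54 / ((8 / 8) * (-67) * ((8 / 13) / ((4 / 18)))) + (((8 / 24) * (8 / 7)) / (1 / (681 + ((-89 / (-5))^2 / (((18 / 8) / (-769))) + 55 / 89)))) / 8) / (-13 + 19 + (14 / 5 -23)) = 288731522221 / 800174970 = 360.84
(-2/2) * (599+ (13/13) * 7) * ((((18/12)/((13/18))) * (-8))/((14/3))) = 196344/91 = 2157.63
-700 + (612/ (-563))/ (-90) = -1970466/ 2815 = -699.99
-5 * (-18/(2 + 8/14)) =35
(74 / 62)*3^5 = 8991 / 31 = 290.03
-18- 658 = -676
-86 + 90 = 4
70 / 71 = 0.99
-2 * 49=-98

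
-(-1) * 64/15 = 64/15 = 4.27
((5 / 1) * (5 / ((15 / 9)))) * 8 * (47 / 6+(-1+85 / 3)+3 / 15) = 4244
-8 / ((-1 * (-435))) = -8 / 435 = -0.02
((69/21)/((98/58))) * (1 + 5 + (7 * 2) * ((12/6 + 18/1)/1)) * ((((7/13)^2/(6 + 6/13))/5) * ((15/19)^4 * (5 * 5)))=48.47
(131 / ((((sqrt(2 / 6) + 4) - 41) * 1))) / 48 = -0.07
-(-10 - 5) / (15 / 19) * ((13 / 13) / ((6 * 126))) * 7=19 / 108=0.18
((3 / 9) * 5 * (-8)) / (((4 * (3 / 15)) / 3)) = -50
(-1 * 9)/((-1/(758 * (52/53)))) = 354744/53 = 6693.28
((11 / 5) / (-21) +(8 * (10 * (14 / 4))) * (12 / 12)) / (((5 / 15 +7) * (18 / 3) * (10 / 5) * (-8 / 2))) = -29389 / 36960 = -0.80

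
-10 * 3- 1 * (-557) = 527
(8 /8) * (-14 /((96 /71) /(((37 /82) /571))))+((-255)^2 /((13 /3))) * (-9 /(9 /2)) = -876845197457 /29216928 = -30011.55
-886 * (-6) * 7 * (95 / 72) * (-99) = -9721635 / 2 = -4860817.50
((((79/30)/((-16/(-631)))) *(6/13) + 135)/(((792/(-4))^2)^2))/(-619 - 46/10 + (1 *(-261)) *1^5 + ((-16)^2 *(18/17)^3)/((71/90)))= -0.00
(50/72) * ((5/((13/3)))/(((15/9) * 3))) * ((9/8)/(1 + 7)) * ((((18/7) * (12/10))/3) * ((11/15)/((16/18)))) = 891/46592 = 0.02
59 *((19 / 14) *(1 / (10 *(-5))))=-1121 / 700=-1.60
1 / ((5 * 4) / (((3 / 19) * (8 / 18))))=1 / 285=0.00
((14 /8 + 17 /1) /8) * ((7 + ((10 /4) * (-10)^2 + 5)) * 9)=88425 /16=5526.56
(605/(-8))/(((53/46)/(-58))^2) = -538315690/2809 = -191639.62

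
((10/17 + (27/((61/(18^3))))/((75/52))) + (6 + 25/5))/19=46699817/492575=94.81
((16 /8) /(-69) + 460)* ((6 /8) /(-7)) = -2267 /46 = -49.28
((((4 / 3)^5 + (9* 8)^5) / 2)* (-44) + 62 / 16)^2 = 6847985765850680264463376489 / 3779136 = 1812050628993156177619.27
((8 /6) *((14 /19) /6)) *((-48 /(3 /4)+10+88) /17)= 56 /171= 0.33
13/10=1.30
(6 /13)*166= 996 /13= 76.62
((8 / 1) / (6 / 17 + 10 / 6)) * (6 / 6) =408 / 103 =3.96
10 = 10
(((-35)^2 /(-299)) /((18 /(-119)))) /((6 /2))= 145775 /16146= 9.03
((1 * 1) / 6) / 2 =1 / 12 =0.08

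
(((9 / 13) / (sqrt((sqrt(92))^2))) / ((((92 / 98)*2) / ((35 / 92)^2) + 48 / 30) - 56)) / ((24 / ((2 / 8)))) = -180075*sqrt(23) / 47584955392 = -0.00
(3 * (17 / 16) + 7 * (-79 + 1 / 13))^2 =13052834001 / 43264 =301701.97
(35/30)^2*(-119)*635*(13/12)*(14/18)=-336944335/3888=-86662.64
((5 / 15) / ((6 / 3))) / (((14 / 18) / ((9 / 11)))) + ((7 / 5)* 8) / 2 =4447 / 770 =5.78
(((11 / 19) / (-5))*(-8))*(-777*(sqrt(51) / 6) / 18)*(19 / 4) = -2849*sqrt(51) / 90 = -226.07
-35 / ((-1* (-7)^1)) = -5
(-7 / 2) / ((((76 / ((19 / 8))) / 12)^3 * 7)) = -27 / 1024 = -0.03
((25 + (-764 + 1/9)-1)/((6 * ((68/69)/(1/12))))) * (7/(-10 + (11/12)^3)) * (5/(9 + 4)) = 10720990/3524729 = 3.04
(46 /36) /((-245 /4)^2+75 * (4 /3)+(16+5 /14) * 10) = 1288 /4047255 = 0.00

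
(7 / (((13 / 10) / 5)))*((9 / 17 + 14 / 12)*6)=60550 / 221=273.98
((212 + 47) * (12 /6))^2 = 268324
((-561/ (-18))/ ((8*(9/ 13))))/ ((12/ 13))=6.10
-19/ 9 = -2.11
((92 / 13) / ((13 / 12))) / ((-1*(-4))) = 276 / 169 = 1.63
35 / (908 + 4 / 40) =0.04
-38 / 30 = -19 / 15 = -1.27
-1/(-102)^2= -1/10404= -0.00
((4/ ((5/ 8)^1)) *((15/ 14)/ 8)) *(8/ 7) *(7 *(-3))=-144/ 7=-20.57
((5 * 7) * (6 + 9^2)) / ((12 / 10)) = 5075 / 2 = 2537.50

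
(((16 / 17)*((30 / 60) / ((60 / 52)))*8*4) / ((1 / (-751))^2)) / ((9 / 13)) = 10632217.54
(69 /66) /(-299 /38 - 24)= -0.03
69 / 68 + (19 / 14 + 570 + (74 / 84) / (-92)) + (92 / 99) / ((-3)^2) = 11168422333 / 19509336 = 572.47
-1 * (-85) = 85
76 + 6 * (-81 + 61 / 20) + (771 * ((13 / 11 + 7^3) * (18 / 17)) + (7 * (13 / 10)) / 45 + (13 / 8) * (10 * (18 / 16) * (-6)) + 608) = 189223496471 / 673200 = 281080.65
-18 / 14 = -9 / 7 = -1.29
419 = 419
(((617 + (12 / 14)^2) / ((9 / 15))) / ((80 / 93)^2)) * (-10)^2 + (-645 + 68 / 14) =434320147 / 3136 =138494.94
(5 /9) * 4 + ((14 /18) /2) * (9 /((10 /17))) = 1471 /180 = 8.17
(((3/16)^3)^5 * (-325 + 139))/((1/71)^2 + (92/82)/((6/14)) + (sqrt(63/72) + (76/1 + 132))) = -108054049124081896912017/9830964163500922004403559879147520 + 513033101377870320999 * sqrt(14)/39323856654003688017614239516590080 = -0.00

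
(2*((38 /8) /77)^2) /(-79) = -0.00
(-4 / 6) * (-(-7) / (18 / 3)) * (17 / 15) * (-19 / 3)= 2261 / 405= 5.58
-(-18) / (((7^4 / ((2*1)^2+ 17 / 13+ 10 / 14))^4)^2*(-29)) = -146391874890514155307008 / 150614372560584975412323119565123961770806909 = -0.00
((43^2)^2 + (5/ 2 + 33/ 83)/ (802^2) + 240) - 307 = 365024601700657/ 106771864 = 3418734.00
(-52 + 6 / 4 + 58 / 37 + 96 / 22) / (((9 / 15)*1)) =-60465 / 814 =-74.28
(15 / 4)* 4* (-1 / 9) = -5 / 3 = -1.67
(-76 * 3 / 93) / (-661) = 76 / 20491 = 0.00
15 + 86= 101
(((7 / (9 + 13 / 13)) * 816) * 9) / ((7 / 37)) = 135864 / 5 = 27172.80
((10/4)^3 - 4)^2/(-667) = -8649/42688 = -0.20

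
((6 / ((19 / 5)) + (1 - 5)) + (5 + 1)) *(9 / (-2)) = -306 / 19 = -16.11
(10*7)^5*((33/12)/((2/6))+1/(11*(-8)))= 152313437500/11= 13846676136.36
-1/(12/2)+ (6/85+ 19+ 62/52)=66619/3315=20.10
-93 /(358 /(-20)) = 930 /179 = 5.20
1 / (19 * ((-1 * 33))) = -1 / 627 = -0.00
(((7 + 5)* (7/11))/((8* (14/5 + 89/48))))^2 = 6350400/150970369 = 0.04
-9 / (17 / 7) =-63 / 17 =-3.71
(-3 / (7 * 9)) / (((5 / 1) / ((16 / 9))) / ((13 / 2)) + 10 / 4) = -104 / 6405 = -0.02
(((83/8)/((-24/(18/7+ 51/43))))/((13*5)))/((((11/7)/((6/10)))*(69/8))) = -2407/2175800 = -0.00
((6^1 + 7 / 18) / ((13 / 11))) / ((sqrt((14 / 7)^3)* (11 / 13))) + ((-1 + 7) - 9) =-0.74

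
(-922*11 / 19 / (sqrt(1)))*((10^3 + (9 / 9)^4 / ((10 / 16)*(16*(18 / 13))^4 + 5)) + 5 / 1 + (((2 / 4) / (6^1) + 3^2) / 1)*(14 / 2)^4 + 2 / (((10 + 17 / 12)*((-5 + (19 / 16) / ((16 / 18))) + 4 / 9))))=-3033322851484937659365091 / 249084465900636930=-12177888.49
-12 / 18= -2 / 3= -0.67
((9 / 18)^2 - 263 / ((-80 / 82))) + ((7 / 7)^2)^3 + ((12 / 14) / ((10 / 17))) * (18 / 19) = 1448133 / 5320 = 272.21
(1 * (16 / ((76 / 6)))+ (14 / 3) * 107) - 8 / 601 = 17148478 / 34257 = 500.58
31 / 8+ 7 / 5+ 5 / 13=2943 / 520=5.66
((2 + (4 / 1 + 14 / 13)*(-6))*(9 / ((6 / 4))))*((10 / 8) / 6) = -925 / 26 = -35.58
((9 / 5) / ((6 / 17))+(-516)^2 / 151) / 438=890087 / 220460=4.04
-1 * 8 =-8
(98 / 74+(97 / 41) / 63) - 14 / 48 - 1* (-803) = 614766353 / 764568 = 804.07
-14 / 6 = -2.33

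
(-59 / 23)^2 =3481 / 529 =6.58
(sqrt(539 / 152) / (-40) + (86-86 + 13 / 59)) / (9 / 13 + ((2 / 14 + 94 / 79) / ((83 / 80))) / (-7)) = 54298517 / 125384263-29237663 * sqrt(418) / 6460477280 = 0.34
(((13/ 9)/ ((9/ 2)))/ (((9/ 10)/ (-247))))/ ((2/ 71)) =-2279810/ 729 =-3127.31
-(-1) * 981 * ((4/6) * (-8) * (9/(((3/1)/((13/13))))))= -15696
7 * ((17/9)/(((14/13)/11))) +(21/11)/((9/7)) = 27035/198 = 136.54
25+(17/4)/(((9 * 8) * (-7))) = 50383/2016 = 24.99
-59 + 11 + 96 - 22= 26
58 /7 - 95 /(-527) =31231 /3689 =8.47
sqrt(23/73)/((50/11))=11 * sqrt(1679)/3650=0.12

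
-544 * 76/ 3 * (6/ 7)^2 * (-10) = 4961280/ 49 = 101250.61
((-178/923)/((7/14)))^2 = 126736/851929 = 0.15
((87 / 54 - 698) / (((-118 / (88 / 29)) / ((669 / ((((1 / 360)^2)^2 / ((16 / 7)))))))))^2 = 30347381644700960795802992640000000000 / 143448529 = 211555892948201377483647800000.00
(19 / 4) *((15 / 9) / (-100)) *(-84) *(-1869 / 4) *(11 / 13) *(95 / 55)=-4722963 / 1040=-4541.31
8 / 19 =0.42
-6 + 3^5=237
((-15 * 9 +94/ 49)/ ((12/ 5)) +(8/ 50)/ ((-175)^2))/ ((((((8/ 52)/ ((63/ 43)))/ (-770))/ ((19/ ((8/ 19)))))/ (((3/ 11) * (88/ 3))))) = 78898488581913/ 537500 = 146787885.73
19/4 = 4.75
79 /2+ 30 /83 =6617 /166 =39.86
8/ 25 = 0.32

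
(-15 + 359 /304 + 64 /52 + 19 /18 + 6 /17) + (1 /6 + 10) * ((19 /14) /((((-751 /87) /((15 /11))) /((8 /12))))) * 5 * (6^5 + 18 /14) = -13832855049705649 /244758097584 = -56516.43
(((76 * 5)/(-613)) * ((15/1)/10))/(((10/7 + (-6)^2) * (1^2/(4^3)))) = -127680/80303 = -1.59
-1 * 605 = -605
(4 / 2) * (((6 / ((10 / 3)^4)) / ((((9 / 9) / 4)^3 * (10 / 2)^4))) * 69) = 268272 / 390625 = 0.69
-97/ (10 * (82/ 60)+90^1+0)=-291/ 311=-0.94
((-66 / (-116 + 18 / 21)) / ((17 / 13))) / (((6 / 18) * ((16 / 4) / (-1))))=-693 / 2108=-0.33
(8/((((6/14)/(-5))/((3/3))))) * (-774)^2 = -55913760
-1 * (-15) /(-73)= -15 /73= -0.21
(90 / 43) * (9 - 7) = 180 / 43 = 4.19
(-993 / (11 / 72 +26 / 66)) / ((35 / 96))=-75499776 / 15155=-4981.84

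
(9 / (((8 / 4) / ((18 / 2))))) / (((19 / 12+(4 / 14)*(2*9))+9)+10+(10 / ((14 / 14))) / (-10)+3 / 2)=3402 / 2203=1.54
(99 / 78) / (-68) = -33 / 1768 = -0.02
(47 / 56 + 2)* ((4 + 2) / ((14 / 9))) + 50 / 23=118339 / 9016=13.13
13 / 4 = 3.25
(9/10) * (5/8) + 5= 89/16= 5.56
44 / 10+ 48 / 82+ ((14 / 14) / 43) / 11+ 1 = 580576 / 96965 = 5.99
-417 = -417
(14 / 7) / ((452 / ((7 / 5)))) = 7 / 1130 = 0.01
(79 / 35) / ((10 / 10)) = 79 / 35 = 2.26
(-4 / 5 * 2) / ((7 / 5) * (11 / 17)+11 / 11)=-68 / 81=-0.84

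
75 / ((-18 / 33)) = -275 / 2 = -137.50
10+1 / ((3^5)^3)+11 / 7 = 1162261474 / 100442349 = 11.57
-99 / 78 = -33 / 26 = -1.27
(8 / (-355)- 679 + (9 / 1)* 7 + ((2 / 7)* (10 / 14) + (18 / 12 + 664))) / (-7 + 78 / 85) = -29383157 / 3597286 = -8.17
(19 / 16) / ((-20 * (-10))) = 19 / 3200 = 0.01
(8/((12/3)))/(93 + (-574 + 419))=-0.03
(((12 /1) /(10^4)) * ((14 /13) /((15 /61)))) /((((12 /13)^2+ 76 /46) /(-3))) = -383019 /60837500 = -0.01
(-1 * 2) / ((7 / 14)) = -4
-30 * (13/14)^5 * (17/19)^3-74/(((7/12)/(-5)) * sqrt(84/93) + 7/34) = -594950616569865/1141725325552-160395 * sqrt(217)/8666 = -793.75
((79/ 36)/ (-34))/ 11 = -79/ 13464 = -0.01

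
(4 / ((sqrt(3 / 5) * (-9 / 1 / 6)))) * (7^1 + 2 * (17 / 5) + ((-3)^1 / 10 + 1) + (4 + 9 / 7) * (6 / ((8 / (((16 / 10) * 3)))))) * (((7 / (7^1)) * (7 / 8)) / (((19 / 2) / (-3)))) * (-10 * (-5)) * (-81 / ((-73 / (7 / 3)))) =4128.79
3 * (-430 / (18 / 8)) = -1720 / 3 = -573.33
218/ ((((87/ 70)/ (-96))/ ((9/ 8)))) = -549360/ 29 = -18943.45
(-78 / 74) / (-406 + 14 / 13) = 507 / 194768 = 0.00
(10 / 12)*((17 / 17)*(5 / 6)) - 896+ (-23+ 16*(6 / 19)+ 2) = -623297 / 684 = -911.25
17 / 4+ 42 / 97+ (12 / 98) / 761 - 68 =-916076535 / 14468132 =-63.32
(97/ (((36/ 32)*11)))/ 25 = 776/ 2475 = 0.31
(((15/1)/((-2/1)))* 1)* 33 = -495/2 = -247.50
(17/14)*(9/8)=153/112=1.37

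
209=209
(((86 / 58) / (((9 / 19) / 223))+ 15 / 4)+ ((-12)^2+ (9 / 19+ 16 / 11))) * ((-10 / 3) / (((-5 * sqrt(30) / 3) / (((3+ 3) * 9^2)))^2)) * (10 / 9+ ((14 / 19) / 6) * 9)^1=-51105785814297 / 2878975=-17751382.29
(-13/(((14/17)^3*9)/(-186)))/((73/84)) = 1979939/3577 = 553.52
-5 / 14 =-0.36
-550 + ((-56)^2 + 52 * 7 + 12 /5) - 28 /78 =575648 /195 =2952.04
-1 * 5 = -5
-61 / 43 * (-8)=488 / 43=11.35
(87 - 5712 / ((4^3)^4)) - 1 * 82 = 5242523 / 1048576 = 5.00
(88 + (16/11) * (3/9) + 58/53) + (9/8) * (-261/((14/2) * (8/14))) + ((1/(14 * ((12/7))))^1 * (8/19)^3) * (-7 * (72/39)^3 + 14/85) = 1149629758739837/71688513193440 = 16.04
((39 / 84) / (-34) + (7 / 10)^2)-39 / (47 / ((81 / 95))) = -4912899 / 21253400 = -0.23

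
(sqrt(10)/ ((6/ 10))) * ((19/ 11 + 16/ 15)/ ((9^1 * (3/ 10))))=4610 * sqrt(10)/ 2673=5.45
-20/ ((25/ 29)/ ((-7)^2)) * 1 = -5684/ 5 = -1136.80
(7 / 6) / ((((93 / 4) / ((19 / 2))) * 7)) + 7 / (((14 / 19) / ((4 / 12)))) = 1805 / 558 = 3.23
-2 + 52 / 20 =3 / 5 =0.60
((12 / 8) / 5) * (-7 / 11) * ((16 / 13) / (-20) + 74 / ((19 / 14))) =-706272 / 67925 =-10.40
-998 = -998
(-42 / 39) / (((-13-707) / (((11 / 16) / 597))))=77 / 44703360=0.00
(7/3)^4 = 29.64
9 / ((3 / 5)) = 15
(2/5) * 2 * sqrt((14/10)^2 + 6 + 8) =4 * sqrt(399)/25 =3.20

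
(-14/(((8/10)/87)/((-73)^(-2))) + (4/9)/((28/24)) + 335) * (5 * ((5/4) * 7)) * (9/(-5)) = -1125005235/42632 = -26388.75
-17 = -17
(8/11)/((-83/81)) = -648/913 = -0.71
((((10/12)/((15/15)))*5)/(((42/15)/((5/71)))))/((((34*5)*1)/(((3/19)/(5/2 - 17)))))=-0.00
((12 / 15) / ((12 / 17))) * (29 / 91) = 493 / 1365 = 0.36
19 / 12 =1.58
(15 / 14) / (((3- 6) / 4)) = -10 / 7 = -1.43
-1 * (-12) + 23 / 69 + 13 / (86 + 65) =12.42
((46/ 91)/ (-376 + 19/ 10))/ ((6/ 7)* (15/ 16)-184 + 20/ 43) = 3680/ 497659227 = 0.00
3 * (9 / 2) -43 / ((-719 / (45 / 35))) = 13.58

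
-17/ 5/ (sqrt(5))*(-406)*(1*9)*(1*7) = 434826*sqrt(5)/ 25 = 38892.02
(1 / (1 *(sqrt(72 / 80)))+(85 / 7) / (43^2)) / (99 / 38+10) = 3230 / 6199697+38 *sqrt(10) / 1437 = 0.08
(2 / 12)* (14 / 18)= 7 / 54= 0.13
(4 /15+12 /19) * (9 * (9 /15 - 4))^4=46761069312 /59375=787554.85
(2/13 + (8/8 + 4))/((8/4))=67/26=2.58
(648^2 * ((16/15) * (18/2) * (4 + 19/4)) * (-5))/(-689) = 255964.70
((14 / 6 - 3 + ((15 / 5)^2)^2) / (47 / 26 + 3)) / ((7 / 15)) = 6266 / 175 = 35.81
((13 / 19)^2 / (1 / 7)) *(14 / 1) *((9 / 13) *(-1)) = -11466 / 361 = -31.76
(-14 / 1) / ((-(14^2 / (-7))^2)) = 1 / 56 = 0.02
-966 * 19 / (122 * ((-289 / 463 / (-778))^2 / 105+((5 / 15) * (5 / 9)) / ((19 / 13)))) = -21379981111178710860 / 18006629678547451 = -1187.34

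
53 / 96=0.55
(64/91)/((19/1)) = 64/1729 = 0.04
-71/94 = -0.76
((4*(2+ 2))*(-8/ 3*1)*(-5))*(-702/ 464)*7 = -65520/ 29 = -2259.31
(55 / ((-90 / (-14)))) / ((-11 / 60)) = -140 / 3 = -46.67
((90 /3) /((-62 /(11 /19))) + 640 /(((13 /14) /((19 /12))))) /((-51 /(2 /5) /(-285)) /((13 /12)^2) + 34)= 325798265 /10267014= 31.73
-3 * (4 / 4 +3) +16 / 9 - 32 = -42.22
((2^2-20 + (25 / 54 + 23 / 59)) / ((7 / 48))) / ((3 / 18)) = -772144 / 1239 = -623.20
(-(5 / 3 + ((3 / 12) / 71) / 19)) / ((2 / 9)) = -80949 / 10792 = -7.50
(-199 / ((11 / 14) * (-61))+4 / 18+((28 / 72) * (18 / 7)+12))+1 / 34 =3573421 / 205326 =17.40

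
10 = 10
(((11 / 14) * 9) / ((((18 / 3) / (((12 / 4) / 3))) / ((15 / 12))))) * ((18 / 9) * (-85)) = -250.45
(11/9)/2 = 11/18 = 0.61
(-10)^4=10000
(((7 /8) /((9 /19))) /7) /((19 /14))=7 /36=0.19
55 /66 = 5 /6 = 0.83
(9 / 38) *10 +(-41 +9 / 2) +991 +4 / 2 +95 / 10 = 18399 / 19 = 968.37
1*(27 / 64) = 27 / 64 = 0.42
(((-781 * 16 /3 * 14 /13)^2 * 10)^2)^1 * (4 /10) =37467628044683145379840 /2313441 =16195627225714053.39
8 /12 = 2 /3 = 0.67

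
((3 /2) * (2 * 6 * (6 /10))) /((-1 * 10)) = -27 /25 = -1.08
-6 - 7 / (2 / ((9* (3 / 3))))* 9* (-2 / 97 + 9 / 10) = -495291 / 1940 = -255.30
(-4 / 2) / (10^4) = -1 / 5000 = -0.00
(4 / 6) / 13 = 0.05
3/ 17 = 0.18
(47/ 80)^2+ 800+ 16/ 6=15417827/ 19200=803.01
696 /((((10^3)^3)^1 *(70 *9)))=29 /26250000000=0.00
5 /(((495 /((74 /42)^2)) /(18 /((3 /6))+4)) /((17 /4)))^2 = 5.68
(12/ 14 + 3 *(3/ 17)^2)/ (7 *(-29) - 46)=-641/ 167909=-0.00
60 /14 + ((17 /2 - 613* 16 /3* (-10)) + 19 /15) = 2289517 /70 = 32707.39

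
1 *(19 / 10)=19 / 10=1.90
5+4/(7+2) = 49/9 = 5.44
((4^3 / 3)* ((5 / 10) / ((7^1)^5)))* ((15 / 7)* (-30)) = -4800 / 117649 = -0.04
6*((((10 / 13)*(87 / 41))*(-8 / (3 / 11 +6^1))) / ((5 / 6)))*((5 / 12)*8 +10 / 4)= -87.43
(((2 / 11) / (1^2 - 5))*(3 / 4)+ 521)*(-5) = -229225 / 88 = -2604.83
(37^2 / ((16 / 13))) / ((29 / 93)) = 1655121 / 464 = 3567.07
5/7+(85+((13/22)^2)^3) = 68061730063/793659328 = 85.76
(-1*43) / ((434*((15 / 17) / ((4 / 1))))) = -1462 / 3255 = -0.45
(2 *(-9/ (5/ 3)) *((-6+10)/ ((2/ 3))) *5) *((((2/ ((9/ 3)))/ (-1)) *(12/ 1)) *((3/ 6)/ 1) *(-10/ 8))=-1620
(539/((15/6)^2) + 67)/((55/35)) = 97.52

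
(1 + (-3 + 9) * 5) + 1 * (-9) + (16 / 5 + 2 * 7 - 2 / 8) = 779 / 20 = 38.95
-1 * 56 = -56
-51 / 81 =-17 / 27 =-0.63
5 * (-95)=-475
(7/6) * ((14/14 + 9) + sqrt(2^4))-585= -1706/3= -568.67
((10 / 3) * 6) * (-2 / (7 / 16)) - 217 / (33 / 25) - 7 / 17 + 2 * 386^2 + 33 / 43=50276088727 / 168861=297736.53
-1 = -1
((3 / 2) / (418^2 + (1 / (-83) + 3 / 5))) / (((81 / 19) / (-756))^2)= 1048705 / 3884502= 0.27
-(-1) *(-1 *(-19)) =19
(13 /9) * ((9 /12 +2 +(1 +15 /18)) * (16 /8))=715 /54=13.24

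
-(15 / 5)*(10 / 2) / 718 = -15 / 718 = -0.02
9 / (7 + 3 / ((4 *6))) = 24 / 19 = 1.26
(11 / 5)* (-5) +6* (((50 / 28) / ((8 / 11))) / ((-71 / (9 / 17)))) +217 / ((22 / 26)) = 182416725 / 743512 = 245.34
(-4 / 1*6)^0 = 1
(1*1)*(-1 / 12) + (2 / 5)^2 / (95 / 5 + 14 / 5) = -497 / 6540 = -0.08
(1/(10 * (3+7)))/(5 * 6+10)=1/4000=0.00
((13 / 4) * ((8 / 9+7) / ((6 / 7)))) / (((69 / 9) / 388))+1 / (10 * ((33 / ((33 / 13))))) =20368406 / 13455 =1513.82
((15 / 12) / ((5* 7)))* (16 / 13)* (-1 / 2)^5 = -1 / 728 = -0.00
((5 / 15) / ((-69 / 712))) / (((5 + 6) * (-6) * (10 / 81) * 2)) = 0.21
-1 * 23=-23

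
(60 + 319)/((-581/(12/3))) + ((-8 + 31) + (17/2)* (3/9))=80959/3486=23.22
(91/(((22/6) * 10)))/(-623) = -39/9790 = -0.00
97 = 97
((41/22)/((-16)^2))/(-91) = -41/512512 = -0.00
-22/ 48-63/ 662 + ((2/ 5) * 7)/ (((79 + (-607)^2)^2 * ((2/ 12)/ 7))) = -0.55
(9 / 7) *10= 90 / 7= 12.86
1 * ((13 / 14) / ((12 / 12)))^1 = 13 / 14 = 0.93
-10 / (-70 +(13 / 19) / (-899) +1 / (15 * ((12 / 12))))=1281075 / 8959082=0.14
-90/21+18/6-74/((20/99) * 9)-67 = -7629/70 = -108.99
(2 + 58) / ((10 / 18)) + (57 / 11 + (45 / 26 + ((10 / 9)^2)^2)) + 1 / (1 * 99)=218506219 / 1876446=116.45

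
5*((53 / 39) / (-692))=-265 / 26988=-0.01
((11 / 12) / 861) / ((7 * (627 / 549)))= 61 / 458052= 0.00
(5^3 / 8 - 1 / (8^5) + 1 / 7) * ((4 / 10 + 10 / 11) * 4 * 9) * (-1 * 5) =-292957641 / 78848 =-3715.47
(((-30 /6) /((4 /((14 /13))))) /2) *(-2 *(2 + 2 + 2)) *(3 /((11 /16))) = 5040 /143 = 35.24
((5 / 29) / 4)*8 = 10 / 29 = 0.34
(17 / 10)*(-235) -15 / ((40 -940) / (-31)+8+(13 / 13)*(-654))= -3820186 / 9563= -399.48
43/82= 0.52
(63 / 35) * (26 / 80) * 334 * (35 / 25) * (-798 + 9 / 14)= -218113857 / 1000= -218113.86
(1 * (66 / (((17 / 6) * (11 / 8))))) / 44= 72 / 187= 0.39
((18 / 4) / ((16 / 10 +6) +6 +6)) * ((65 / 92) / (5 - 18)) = -225 / 18032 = -0.01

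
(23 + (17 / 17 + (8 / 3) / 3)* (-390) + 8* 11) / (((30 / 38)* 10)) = -35663 / 450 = -79.25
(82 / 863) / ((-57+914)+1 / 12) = 984 / 8875955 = 0.00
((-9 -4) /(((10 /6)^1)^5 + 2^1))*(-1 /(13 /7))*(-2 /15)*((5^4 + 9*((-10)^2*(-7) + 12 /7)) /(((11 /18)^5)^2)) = 48932.49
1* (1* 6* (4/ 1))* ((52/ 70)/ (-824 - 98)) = -312/ 16135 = -0.02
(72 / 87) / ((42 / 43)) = 172 / 203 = 0.85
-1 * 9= -9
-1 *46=-46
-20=-20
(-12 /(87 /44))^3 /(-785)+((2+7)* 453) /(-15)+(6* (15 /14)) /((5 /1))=-36215500732 /134017555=-270.23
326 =326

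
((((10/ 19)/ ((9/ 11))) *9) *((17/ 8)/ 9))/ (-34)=-55/ 1368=-0.04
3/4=0.75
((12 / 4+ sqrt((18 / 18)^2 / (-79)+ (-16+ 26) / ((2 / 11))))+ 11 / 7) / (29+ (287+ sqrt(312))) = -3*sqrt(185887) / 982997 - 8*sqrt(78) / 87101+ 1264 / 87101+ sqrt(85794) / 12443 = 0.04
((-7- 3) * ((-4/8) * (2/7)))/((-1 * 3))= -10/21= -0.48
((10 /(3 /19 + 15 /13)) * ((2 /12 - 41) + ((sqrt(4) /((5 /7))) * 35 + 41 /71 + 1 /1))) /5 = 6181175 /69012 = 89.57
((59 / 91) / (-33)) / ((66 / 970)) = -28615 / 99099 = -0.29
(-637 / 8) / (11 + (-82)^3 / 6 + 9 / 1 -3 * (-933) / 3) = 273 / 311800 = 0.00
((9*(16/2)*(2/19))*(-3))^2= 516.96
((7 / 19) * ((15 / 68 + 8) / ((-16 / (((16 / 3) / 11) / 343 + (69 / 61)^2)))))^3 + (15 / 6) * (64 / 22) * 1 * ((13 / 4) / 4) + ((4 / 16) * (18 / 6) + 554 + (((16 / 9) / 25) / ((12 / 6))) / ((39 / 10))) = 70123697000286933665976110675438329247 / 125074828301664805536126977314652160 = 560.65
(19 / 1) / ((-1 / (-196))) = 3724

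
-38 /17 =-2.24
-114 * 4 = -456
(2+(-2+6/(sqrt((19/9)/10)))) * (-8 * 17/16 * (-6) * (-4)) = -3672 * sqrt(190)/19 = -2663.95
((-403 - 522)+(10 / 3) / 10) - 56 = -2942 / 3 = -980.67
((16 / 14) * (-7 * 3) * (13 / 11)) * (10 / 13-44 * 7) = 95856 / 11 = 8714.18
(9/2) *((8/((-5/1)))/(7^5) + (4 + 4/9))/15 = 1680664/1260525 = 1.33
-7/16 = -0.44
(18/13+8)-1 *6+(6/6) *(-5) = -21/13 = -1.62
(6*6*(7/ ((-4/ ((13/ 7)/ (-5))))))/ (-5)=-117/ 25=-4.68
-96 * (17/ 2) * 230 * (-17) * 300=957168000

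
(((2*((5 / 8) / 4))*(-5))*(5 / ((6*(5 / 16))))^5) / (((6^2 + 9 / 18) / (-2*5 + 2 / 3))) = 2867200 / 53217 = 53.88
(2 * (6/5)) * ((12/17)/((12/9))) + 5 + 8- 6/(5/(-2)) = 1417/85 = 16.67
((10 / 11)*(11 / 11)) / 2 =5 / 11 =0.45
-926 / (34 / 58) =-26854 / 17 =-1579.65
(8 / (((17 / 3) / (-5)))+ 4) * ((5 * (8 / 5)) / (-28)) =104 / 119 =0.87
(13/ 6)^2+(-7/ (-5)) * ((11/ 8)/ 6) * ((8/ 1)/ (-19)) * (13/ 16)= 125437/ 27360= 4.58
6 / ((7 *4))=3 / 14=0.21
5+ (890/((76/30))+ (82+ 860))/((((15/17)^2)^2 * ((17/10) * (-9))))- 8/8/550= -1707204187/12696750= -134.46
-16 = -16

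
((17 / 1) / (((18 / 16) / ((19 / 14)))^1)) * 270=38760 / 7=5537.14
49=49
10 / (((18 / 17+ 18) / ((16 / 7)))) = 680 / 567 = 1.20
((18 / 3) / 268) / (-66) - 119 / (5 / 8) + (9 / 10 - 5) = -573387 / 2948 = -194.50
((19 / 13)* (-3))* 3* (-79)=13509 / 13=1039.15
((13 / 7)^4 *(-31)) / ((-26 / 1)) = 68107 / 4802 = 14.18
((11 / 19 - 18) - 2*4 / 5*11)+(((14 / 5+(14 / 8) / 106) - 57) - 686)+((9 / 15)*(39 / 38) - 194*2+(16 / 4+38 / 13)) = -121030555 / 104728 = -1155.67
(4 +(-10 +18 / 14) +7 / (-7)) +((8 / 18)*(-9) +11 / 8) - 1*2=-579 / 56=-10.34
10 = 10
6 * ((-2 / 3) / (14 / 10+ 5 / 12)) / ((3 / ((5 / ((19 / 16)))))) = -6400 / 2071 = -3.09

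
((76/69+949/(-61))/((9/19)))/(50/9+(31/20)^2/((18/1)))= -924844000/172404849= -5.36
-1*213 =-213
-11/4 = -2.75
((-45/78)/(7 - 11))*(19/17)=285/1768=0.16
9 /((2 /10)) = 45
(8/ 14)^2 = 0.33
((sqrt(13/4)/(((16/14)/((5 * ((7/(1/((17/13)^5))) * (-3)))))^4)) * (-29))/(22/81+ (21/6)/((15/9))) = -819467782026014658860012779585086740625 * sqrt(13)/8796409473276028258650165248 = -335890810410.98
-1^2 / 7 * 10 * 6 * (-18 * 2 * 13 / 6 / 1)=4680 / 7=668.57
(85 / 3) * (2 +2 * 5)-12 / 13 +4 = 343.08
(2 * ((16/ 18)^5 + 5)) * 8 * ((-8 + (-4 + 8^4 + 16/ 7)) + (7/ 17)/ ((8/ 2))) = 364585699756/ 1003833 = 363193.58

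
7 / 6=1.17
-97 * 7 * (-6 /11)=4074 /11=370.36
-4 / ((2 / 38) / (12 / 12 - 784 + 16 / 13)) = 772388 / 13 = 59414.46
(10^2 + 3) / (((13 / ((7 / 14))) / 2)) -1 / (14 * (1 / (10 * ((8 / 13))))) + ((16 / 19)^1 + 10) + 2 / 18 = 286894 / 15561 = 18.44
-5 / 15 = -1 / 3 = -0.33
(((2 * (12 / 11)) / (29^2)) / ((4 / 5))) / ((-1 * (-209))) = 30 / 1933459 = 0.00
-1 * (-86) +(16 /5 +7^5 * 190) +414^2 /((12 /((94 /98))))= 785744209 /245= 3207119.22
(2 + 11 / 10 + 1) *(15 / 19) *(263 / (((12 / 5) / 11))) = 593065 / 152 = 3901.74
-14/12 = -7/6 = -1.17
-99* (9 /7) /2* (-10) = 4455 /7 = 636.43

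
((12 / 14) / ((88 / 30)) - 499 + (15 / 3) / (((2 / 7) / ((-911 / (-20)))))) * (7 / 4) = 183825 / 352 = 522.23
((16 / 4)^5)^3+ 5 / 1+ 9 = 1073741838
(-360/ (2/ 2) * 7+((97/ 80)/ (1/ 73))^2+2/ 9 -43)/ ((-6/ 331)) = -100507835219/ 345600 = -290821.28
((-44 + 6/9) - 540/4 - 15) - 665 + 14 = -2533/3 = -844.33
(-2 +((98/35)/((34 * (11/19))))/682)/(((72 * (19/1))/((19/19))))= -425069/290777520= -0.00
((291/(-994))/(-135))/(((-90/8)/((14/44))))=-97/1581525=-0.00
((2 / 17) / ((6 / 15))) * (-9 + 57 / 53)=-2100 / 901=-2.33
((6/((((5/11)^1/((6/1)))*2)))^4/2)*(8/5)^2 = 49182515712/15625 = 3147681.01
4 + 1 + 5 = 10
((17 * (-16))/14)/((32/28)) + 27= 10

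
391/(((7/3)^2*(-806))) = -3519/39494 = -0.09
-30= -30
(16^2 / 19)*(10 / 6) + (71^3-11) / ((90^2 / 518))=11753026 / 513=22910.38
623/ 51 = 12.22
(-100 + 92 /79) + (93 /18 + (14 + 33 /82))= -770231 /9717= -79.27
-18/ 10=-9/ 5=-1.80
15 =15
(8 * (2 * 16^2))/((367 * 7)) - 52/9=-96724/23121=-4.18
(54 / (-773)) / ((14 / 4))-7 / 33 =-41441 / 178563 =-0.23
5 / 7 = 0.71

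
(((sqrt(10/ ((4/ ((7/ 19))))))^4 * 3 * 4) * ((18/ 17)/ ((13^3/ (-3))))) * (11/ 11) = -198450/ 13482989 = -0.01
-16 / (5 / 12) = -38.40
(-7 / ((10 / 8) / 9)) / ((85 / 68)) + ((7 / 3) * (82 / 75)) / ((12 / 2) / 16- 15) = -1066016 / 26325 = -40.49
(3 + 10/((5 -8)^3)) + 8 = 287/27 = 10.63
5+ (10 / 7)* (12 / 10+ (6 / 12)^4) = 381 / 56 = 6.80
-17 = -17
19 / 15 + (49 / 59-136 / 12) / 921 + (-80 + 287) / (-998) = 852377113 / 813454830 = 1.05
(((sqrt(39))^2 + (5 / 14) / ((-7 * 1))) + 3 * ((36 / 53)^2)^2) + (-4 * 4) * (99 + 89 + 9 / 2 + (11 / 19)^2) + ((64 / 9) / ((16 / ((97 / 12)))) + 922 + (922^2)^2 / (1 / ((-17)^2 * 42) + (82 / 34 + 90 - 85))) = 97498340480.23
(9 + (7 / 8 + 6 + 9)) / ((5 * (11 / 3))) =597 / 440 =1.36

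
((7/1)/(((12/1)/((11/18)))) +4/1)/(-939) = -941/202824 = -0.00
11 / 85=0.13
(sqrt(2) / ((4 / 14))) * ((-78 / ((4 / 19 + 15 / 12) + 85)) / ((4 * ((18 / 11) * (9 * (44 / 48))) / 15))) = -17290 * sqrt(2) / 19713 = -1.24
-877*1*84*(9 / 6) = -110502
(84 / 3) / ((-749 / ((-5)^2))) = -100 / 107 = -0.93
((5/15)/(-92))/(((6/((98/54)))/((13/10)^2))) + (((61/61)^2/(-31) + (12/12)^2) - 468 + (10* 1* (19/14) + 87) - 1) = -356530813777/970250400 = -367.46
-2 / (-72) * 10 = 0.28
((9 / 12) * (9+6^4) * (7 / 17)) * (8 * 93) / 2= 2548665 / 17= 149921.47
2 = 2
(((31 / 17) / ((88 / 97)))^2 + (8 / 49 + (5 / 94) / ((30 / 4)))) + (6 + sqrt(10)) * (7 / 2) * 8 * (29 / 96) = 203 * sqrt(10) / 24 + 849825127981 / 15462452544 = 81.71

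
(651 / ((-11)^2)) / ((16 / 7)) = 4557 / 1936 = 2.35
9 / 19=0.47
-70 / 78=-35 / 39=-0.90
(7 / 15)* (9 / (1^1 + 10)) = 21 / 55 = 0.38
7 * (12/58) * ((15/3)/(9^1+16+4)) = 210/841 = 0.25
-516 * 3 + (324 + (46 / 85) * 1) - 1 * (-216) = -1007.46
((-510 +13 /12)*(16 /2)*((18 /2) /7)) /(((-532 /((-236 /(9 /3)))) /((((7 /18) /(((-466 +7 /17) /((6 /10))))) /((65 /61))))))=373644581 /1026377625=0.36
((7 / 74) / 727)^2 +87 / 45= 83932520051 / 43413372060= 1.93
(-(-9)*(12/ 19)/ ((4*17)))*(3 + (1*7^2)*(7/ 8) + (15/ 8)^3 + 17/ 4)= 784053/ 165376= 4.74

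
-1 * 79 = -79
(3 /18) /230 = 0.00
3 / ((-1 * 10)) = -0.30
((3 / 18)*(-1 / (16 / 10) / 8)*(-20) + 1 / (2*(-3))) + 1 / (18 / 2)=59 / 288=0.20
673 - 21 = 652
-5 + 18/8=-11/4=-2.75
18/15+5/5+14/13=213/65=3.28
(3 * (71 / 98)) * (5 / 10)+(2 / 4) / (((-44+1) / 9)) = 8277 / 8428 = 0.98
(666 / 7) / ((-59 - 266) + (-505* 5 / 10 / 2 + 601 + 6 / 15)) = 4440 / 7007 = 0.63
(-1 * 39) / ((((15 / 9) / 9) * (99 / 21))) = -44.67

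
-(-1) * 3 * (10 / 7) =30 / 7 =4.29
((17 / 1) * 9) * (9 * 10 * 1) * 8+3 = 110163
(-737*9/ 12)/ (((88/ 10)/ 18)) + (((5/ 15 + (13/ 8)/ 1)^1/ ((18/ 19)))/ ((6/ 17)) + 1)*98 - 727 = -1536605/ 1296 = -1185.65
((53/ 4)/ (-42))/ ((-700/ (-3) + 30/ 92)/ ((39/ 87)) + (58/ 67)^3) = -4766191261/ 7884660449204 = -0.00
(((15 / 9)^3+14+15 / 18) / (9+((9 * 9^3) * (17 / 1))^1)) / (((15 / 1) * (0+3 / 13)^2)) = 177619 / 813170340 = 0.00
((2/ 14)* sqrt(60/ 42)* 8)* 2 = 16* sqrt(70)/ 49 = 2.73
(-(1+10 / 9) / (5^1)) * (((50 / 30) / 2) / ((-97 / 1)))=19 / 5238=0.00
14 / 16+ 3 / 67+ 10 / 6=4159 / 1608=2.59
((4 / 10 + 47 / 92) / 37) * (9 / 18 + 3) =2933 / 34040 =0.09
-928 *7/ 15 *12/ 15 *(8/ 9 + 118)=-5560576/ 135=-41189.45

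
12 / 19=0.63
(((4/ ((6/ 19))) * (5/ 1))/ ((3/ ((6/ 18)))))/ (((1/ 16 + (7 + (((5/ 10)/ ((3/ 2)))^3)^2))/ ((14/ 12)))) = 1.16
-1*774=-774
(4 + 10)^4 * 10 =384160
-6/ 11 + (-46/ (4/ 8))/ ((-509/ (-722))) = -733718/ 5599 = -131.04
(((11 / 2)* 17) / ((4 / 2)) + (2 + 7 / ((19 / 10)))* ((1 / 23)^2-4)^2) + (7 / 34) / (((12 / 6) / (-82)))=46702094695 / 361554572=129.17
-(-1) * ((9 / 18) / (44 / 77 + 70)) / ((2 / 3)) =21 / 1976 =0.01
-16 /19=-0.84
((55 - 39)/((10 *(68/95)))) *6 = 228/17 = 13.41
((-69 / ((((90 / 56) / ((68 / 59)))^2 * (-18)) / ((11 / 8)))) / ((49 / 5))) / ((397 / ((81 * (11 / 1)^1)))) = 12868592 / 20729355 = 0.62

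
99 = 99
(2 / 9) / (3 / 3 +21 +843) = 2 / 7785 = 0.00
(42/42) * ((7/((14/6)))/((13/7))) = 21/13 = 1.62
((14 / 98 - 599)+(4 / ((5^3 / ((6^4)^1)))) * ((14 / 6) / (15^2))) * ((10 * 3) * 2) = -157087104 / 4375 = -35905.62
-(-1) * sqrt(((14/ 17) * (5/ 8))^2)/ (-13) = -35/ 884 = -0.04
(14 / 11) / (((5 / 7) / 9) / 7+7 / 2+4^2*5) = 12348 / 810227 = 0.02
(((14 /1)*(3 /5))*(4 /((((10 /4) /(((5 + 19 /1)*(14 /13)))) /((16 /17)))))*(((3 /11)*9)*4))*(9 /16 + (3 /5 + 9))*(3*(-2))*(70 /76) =-208167128064 /1154725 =-180274.20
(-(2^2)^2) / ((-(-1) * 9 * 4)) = -4 / 9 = -0.44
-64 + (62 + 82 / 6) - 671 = -1978 / 3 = -659.33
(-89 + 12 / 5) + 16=-70.60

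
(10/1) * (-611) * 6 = -36660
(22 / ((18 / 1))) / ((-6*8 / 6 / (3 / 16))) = -11 / 384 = -0.03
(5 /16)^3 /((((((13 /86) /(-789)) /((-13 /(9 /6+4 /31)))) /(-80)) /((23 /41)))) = -15118719375 /265024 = -57046.60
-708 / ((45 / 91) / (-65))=93062.67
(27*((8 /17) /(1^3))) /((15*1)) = 72 /85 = 0.85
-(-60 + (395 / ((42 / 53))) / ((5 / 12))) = -7954 / 7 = -1136.29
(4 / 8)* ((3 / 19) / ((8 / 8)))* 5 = 15 / 38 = 0.39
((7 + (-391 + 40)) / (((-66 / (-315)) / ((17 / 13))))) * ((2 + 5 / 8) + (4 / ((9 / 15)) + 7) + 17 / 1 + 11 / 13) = -272505835 / 3718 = -73293.66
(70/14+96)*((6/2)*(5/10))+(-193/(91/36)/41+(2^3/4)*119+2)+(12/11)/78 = 31983395/82082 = 389.65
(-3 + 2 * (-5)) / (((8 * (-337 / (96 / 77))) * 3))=52 / 25949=0.00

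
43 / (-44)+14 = 573 / 44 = 13.02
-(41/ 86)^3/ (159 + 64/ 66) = -2274393/ 3357739624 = -0.00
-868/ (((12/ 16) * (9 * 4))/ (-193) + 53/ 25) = -2094050/ 4777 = -438.36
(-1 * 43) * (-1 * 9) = 387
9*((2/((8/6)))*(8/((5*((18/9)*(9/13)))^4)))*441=1399489/67500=20.73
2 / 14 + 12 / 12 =8 / 7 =1.14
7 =7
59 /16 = 3.69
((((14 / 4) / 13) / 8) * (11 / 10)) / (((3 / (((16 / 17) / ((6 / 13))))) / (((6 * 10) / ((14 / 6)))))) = 11 / 17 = 0.65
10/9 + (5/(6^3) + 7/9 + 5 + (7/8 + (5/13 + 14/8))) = 6965/702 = 9.92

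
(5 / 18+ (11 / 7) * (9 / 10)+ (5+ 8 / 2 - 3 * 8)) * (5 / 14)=-2096 / 441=-4.75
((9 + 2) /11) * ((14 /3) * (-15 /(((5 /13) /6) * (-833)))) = 156 /119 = 1.31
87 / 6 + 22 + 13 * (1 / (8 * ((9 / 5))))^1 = 2693 / 72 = 37.40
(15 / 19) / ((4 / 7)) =105 / 76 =1.38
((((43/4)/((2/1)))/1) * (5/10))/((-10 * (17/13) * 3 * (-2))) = 559/16320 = 0.03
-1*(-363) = 363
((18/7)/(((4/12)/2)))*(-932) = -100656/7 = -14379.43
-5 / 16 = -0.31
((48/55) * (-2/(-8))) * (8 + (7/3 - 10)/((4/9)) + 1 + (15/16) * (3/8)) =-3033/1760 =-1.72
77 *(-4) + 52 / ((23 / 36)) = -5212 / 23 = -226.61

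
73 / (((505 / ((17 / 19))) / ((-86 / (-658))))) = 0.02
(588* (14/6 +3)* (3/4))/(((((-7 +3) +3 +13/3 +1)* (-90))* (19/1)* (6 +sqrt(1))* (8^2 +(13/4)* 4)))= -8/13585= -0.00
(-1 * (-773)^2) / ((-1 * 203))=2943.49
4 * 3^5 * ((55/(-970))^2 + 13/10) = 59593077/47045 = 1266.72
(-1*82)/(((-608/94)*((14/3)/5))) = 13.58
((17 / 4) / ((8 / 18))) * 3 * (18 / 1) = 4131 / 8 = 516.38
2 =2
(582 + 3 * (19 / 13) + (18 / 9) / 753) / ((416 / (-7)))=-40181015 / 4072224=-9.87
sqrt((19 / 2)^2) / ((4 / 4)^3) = 19 / 2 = 9.50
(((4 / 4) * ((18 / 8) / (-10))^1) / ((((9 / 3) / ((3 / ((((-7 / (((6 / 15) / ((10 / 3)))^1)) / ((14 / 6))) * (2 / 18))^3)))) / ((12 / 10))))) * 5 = 19683 / 312500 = 0.06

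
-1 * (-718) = 718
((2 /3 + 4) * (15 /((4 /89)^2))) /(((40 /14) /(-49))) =-19018321 /32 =-594322.53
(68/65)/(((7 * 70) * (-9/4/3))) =-136/47775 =-0.00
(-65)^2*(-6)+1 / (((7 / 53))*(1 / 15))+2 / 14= -176654 / 7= -25236.29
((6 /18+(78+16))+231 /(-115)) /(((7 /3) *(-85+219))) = 15926 /53935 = 0.30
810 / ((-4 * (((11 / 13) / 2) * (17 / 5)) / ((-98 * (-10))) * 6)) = -22993.32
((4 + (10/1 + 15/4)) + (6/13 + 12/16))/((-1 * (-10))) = 493/260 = 1.90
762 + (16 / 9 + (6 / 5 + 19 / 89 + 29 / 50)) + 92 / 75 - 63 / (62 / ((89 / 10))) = 1882076519 / 2483100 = 757.95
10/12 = 0.83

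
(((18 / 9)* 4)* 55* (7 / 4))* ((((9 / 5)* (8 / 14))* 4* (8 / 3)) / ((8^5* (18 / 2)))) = 11 / 384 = 0.03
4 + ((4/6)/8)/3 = 145/36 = 4.03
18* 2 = 36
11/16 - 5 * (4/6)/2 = -47/48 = -0.98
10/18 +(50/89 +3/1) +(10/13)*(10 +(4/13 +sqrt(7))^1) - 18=-805940/135369 +10*sqrt(7)/13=-3.92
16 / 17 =0.94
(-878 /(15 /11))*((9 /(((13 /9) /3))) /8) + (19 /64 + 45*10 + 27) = -1027.12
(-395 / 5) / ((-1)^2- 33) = 79 / 32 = 2.47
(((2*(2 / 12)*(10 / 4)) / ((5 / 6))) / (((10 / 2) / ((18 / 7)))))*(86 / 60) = 129 / 175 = 0.74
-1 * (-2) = 2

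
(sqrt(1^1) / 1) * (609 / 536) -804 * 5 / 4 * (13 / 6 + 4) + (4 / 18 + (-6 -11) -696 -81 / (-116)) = -966463585 / 139896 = -6908.44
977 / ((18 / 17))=16609 / 18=922.72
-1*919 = -919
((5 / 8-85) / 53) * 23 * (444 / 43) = -1723275 / 4558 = -378.08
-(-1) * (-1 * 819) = -819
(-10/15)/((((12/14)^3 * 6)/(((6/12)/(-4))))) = 343/15552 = 0.02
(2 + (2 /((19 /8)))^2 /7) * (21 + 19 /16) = 942525 /20216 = 46.62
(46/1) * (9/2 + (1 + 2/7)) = 1863/7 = 266.14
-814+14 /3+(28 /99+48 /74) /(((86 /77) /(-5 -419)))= -1162.95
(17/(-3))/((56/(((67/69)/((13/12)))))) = -1139/12558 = -0.09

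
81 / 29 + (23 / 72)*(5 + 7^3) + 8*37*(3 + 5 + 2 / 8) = 2555.96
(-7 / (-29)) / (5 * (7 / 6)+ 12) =0.01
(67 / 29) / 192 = 67 / 5568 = 0.01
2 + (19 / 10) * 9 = 191 / 10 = 19.10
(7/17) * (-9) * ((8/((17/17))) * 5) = -2520/17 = -148.24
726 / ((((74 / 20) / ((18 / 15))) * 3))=2904 / 37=78.49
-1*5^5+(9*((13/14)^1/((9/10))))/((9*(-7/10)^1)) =-1378775/441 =-3126.47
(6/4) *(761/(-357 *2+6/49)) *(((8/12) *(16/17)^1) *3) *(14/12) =-522046/148665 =-3.51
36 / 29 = 1.24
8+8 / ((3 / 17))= 160 / 3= 53.33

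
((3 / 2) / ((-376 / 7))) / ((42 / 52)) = -13 / 376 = -0.03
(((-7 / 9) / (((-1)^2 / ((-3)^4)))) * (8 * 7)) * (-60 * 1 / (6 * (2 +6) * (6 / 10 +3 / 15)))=11025 / 2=5512.50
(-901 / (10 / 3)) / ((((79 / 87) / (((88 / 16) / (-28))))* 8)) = 2586771 / 353920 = 7.31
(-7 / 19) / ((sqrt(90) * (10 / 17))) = -119 * sqrt(10) / 5700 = -0.07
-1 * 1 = -1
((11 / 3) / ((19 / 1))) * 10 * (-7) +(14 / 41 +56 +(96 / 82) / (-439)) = 43941164 / 1025943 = 42.83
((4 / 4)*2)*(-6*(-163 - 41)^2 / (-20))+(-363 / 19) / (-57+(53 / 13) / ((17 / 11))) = 28498954683 / 1141330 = 24969.95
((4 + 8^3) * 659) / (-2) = -170022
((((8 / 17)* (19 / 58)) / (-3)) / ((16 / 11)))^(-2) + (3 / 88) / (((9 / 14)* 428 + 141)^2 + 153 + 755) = 2388352661563065 / 2980812756328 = 801.24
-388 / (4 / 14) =-1358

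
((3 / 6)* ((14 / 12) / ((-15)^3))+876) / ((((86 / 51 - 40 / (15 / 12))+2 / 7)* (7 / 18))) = -603125881 / 8040000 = -75.02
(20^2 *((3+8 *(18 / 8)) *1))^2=70560000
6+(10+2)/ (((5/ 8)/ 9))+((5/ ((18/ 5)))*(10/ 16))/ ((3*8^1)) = 3090289/ 17280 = 178.84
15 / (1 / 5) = 75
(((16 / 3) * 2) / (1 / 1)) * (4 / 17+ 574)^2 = 1016497536 / 289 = 3517292.51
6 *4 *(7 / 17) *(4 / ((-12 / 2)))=-112 / 17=-6.59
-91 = -91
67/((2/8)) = 268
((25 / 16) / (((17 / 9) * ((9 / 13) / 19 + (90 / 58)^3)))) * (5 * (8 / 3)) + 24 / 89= 3.19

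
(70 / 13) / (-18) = -35 / 117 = -0.30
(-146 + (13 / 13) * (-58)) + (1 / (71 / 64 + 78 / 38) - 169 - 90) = -1779019 / 3845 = -462.68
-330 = -330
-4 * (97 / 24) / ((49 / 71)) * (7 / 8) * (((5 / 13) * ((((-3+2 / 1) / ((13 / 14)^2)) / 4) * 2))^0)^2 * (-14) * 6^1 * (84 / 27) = 48209 / 9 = 5356.56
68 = 68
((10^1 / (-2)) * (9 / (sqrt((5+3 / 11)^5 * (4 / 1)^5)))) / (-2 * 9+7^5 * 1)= -5445 * sqrt(638) / 104823531776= -0.00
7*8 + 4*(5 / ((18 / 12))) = 208 / 3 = 69.33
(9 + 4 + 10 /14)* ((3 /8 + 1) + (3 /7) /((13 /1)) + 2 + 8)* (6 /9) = 66440 /637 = 104.30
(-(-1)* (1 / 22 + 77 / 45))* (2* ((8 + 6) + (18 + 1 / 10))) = 186073 / 1650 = 112.77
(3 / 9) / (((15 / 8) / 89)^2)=506944 / 675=751.03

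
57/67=0.85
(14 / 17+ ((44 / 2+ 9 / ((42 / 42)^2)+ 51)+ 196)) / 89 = 3.13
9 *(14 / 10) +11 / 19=1252 / 95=13.18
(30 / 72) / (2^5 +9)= 5 / 492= 0.01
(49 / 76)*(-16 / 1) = -196 / 19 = -10.32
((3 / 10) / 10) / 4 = 3 / 400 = 0.01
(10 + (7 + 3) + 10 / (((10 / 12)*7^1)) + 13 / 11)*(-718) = -1265834 / 77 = -16439.40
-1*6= -6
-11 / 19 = -0.58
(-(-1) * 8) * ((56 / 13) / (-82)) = -224 / 533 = -0.42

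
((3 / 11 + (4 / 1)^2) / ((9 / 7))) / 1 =1253 / 99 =12.66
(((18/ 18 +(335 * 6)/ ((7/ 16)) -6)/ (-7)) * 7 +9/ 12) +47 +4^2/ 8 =-127107/ 28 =-4539.54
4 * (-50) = -200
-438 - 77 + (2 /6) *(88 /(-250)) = -193169 /375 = -515.12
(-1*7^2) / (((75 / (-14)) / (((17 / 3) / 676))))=5831 / 76050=0.08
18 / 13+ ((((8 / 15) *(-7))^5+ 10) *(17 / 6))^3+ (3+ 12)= -1279177339171884189053982781568 / 153700755523681640625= -8322518225.84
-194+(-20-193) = -407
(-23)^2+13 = 542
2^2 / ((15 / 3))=4 / 5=0.80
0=0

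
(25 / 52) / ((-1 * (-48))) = 25 / 2496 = 0.01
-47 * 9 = -423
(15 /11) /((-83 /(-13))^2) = 2535 /75779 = 0.03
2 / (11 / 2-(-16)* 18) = 4 / 587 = 0.01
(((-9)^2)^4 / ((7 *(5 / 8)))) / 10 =172186884 / 175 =983925.05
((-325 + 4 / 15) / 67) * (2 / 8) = -4871 / 4020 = -1.21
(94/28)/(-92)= -47/1288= -0.04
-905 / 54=-16.76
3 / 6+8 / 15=1.03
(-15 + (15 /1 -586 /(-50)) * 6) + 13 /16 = 58453 /400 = 146.13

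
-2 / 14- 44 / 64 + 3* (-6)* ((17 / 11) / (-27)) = 739 / 3696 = 0.20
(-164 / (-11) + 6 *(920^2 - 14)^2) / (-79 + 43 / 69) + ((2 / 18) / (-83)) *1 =-609243043524155797 / 11109384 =-54840398308.69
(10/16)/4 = 5/32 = 0.16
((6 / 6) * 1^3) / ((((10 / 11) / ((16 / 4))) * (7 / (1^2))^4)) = 22 / 12005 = 0.00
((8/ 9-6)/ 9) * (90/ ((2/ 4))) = -920/ 9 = -102.22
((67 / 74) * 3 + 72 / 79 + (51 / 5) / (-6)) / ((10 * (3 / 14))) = 197204 / 219225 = 0.90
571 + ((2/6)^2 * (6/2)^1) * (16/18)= 15425/27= 571.30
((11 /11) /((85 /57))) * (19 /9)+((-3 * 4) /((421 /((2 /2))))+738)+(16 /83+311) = 9361155908 /8910465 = 1050.58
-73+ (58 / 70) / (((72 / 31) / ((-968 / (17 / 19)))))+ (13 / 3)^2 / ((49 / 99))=-15781877 / 37485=-421.02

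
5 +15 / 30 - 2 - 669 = -1331 / 2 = -665.50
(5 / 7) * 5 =25 / 7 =3.57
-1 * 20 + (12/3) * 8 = 12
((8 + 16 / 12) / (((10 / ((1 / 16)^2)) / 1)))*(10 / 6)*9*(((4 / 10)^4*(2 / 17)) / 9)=7 / 382500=0.00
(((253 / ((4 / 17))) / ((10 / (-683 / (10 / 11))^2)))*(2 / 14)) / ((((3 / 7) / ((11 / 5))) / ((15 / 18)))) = 2670477390559 / 72000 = 37089963.76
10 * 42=420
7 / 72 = 0.10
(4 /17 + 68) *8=9280 /17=545.88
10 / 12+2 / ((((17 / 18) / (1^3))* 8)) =56 / 51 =1.10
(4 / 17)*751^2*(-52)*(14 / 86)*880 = -722643201280 / 731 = -988567990.81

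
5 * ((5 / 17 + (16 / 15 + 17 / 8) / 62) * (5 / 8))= 218555 / 202368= 1.08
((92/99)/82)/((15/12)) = 184/20295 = 0.01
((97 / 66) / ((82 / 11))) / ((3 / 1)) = 97 / 1476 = 0.07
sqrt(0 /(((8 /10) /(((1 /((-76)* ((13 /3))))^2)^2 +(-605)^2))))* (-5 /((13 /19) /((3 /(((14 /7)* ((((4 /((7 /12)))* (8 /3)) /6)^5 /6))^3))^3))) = 0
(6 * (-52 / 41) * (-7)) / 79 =2184 / 3239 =0.67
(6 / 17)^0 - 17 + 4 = -12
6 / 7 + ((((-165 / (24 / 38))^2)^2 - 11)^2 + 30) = 9954704242842404511359143 / 458752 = 21699533174443717981.30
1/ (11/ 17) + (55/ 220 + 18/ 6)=211/ 44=4.80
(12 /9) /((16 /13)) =13 /12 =1.08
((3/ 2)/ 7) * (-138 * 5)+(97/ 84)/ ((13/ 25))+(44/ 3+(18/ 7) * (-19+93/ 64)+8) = -489479/ 2912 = -168.09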